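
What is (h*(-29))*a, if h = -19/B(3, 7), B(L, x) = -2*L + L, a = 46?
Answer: -25346/3 ≈ -8448.7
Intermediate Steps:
B(L, x) = -L
h = 19/3 (h = -19/((-1*3)) = -19/(-3) = -19*(-⅓) = 19/3 ≈ 6.3333)
(h*(-29))*a = ((19/3)*(-29))*46 = -551/3*46 = -25346/3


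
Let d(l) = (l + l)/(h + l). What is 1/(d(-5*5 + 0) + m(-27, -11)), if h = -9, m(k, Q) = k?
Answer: -17/434 ≈ -0.039171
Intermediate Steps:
d(l) = 2*l/(-9 + l) (d(l) = (l + l)/(-9 + l) = (2*l)/(-9 + l) = 2*l/(-9 + l))
1/(d(-5*5 + 0) + m(-27, -11)) = 1/(2*(-5*5 + 0)/(-9 + (-5*5 + 0)) - 27) = 1/(2*(-25 + 0)/(-9 + (-25 + 0)) - 27) = 1/(2*(-25)/(-9 - 25) - 27) = 1/(2*(-25)/(-34) - 27) = 1/(2*(-25)*(-1/34) - 27) = 1/(25/17 - 27) = 1/(-434/17) = -17/434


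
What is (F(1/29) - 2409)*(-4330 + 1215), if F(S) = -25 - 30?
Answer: 7675360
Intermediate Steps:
F(S) = -55
(F(1/29) - 2409)*(-4330 + 1215) = (-55 - 2409)*(-4330 + 1215) = -2464*(-3115) = 7675360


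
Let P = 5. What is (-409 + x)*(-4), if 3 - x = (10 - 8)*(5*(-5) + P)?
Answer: 1464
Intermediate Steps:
x = 43 (x = 3 - (10 - 8)*(5*(-5) + 5) = 3 - 2*(-25 + 5) = 3 - 2*(-20) = 3 - 1*(-40) = 3 + 40 = 43)
(-409 + x)*(-4) = (-409 + 43)*(-4) = -366*(-4) = 1464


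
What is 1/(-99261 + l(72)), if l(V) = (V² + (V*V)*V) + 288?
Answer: 1/279459 ≈ 3.5783e-6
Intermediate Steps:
l(V) = 288 + V² + V³ (l(V) = (V² + V²*V) + 288 = (V² + V³) + 288 = 288 + V² + V³)
1/(-99261 + l(72)) = 1/(-99261 + (288 + 72² + 72³)) = 1/(-99261 + (288 + 5184 + 373248)) = 1/(-99261 + 378720) = 1/279459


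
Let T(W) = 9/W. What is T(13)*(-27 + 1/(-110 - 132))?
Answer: -58815/3146 ≈ -18.695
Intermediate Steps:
T(13)*(-27 + 1/(-110 - 132)) = (9/13)*(-27 + 1/(-110 - 132)) = (9*(1/13))*(-27 + 1/(-242)) = 9*(-27 - 1/242)/13 = (9/13)*(-6535/242) = -58815/3146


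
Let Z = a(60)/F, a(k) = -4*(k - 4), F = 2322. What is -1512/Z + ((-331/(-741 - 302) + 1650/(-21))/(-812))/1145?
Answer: 15198888006889/969718820 ≈ 15674.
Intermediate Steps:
a(k) = 16 - 4*k (a(k) = -4*(-4 + k) = 16 - 4*k)
Z = -112/1161 (Z = (16 - 4*60)/2322 = (16 - 240)*(1/2322) = -224*1/2322 = -112/1161 ≈ -0.096469)
-1512/Z + ((-331/(-741 - 302) + 1650/(-21))/(-812))/1145 = -1512/(-112/1161) + ((-331/(-741 - 302) + 1650/(-21))/(-812))/1145 = -1512*(-1161/112) + ((-331/(-1043) + 1650*(-1/21))*(-1/812))*(1/1145) = 31347/2 + ((-331*(-1/1043) - 550/7)*(-1/812))*(1/1145) = 31347/2 + ((331/1043 - 550/7)*(-1/812))*(1/1145) = 31347/2 - 81619/1043*(-1/812)*(1/1145) = 31347/2 + (81619/846916)*(1/1145) = 31347/2 + 81619/969718820 = 15198888006889/969718820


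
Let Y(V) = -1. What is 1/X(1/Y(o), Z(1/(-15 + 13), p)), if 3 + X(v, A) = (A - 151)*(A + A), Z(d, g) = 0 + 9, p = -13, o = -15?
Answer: -1/2559 ≈ -0.00039078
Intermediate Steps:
Z(d, g) = 9
X(v, A) = -3 + 2*A*(-151 + A) (X(v, A) = -3 + (A - 151)*(A + A) = -3 + (-151 + A)*(2*A) = -3 + 2*A*(-151 + A))
1/X(1/Y(o), Z(1/(-15 + 13), p)) = 1/(-3 - 302*9 + 2*9²) = 1/(-3 - 2718 + 2*81) = 1/(-3 - 2718 + 162) = 1/(-2559) = -1/2559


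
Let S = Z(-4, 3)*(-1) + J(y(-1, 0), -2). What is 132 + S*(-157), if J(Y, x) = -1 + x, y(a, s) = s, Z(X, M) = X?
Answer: -25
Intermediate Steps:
S = 1 (S = -4*(-1) + (-1 - 2) = 4 - 3 = 1)
132 + S*(-157) = 132 + 1*(-157) = 132 - 157 = -25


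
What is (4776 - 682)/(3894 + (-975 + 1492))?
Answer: 4094/4411 ≈ 0.92813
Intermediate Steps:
(4776 - 682)/(3894 + (-975 + 1492)) = 4094/(3894 + 517) = 4094/4411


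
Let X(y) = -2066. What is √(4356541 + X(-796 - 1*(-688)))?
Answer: 5*√174179 ≈ 2086.7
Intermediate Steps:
√(4356541 + X(-796 - 1*(-688))) = √(4356541 - 2066) = √4354475 = 5*√174179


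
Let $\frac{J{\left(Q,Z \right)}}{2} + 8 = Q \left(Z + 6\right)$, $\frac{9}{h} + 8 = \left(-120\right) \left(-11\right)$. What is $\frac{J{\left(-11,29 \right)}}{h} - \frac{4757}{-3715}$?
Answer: $- \frac{1276994689}{11145} \approx -1.1458 \cdot 10^{5}$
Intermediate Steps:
$h = \frac{9}{1312}$ ($h = \frac{9}{-8 - -1320} = \frac{9}{-8 + 1320} = \frac{9}{1312} \approx 0.0068598$)
$J{\left(Q,Z \right)} = -16 + 2 Q \left(6 + Z\right)$ ($J{\left(Q,Z \right)} = -16 + 2 Q \left(Z + 6\right) = -16 + 2 Q \left(6 + Z\right)$)
$\frac{J{\left(-11,29 \right)}}{h} - \frac{4757}{-3715} = \frac{-16 + 12 \left(-11\right) + 2 \left(-11\right) 29}{\frac{9}{1312}} - \frac{4757}{-3715} = \left(-16 - 132 - 638\right) \frac{1312}{9} - - \frac{4757}{3715} = \left(-786\right) \frac{1312}{9} + \frac{4757}{3715} = - \frac{343744}{3} + \frac{4757}{3715} = - \frac{1276994689}{11145}$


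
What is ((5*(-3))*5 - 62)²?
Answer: 18769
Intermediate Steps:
((5*(-3))*5 - 62)² = (-15*5 - 62)² = (-75 - 62)² = (-137)² = 18769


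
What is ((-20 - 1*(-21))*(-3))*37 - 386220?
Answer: -386331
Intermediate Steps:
((-20 - 1*(-21))*(-3))*37 - 386220 = ((-20 + 21)*(-3))*37 - 386220 = (1*(-3))*37 - 386220 = -3*37 - 386220 = -111 - 386220 = -386331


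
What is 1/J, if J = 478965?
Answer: 1/478965 ≈ 2.0878e-6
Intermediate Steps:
1/J = 1/478965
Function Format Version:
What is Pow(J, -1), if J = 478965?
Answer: Rational(1, 478965) ≈ 2.0878e-6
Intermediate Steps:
Pow(J, -1) = Pow(478965, -1) = Rational(1, 478965)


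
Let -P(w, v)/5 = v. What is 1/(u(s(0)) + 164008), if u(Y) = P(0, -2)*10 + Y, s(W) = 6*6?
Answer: 1/164144 ≈ 6.0922e-6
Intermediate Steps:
s(W) = 36
P(w, v) = -5*v
u(Y) = 100 + Y (u(Y) = -5*(-2)*10 + Y = 10*10 + Y = 100 + Y)
1/(u(s(0)) + 164008) = 1/((100 + 36) + 164008) = 1/(136 + 164008) = 1/164144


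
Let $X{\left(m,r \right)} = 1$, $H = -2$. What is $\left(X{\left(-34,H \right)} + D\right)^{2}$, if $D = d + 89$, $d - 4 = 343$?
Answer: $190969$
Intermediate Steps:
$d = 347$ ($d = 4 + 343 = 347$)
$D = 436$ ($D = 347 + 89 = 436$)
$\left(X{\left(-34,H \right)} + D\right)^{2} = \left(1 + 436\right)^{2} = 437^{2} = 190969$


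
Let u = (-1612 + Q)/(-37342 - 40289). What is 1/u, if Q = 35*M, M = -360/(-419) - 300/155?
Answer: 1008349059/21427568 ≈ 47.058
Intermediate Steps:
M = -13980/12989 (M = -360*(-1/419) - 300*1/155 = 360/419 - 60/31 = -13980/12989 ≈ -1.0763)
Q = -489300/12989 (Q = 35*(-13980/12989) = -489300/12989 ≈ -37.670)
u = 21427568/1008349059 (u = (-1612 - 489300/12989)/(-37342 - 40289) = -21427568/12989/(-77631) = -21427568/12989*(-1/77631) = 21427568/1008349059 ≈ 0.021250)
1/u = 1/(21427568/1008349059) = 1008349059/21427568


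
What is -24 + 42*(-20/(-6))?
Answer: 116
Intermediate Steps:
-24 + 42*(-20/(-6)) = -24 + 42*(-20*(-1)/6) = -24 + 42*(-5*(-⅔)) = -24 + 42*(10/3) = -24 + 140 = 116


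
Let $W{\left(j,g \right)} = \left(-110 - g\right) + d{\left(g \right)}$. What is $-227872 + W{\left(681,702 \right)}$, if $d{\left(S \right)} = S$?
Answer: $-227982$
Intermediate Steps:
$W{\left(j,g \right)} = -110$ ($W{\left(j,g \right)} = \left(-110 - g\right) + g = -110$)
$-227872 + W{\left(681,702 \right)} = -227872 - 110 = -227982$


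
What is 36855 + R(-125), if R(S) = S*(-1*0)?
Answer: 36855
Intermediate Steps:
R(S) = 0 (R(S) = S*0 = 0)
36855 + R(-125) = 36855 + 0 = 36855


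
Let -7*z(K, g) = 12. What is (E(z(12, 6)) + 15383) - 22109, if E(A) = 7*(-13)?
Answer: -6817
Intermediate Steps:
z(K, g) = -12/7 (z(K, g) = -⅐*12 = -12/7)
E(A) = -91
(E(z(12, 6)) + 15383) - 22109 = (-91 + 15383) - 22109 = 15292 - 22109 = -6817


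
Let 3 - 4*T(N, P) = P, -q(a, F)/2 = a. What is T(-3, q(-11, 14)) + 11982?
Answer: 47909/4 ≈ 11977.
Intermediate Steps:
q(a, F) = -2*a
T(N, P) = ¾ - P/4
T(-3, q(-11, 14)) + 11982 = (¾ - (-1)*(-11)/2) + 11982 = (¾ - ¼*22) + 11982 = (¾ - 11/2) + 11982 = -19/4 + 11982 = 47909/4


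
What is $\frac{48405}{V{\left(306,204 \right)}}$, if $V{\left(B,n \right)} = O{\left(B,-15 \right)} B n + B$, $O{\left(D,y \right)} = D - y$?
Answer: $\frac{461}{190842} \approx 0.0024156$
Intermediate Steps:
$V{\left(B,n \right)} = B + B n \left(15 + B\right)$ ($V{\left(B,n \right)} = \left(B - -15\right) B n + B = \left(B + 15\right) B n + B = \left(15 + B\right) B n + B = B \left(15 + B\right) n + B = B n \left(15 + B\right) + B = B + B n \left(15 + B\right)$)
$\frac{48405}{V{\left(306,204 \right)}} = \frac{48405}{306 \left(1 + 204 \left(15 + 306\right)\right)} = \frac{48405}{306 \left(1 + 204 \cdot 321\right)} = \frac{48405}{306 \left(1 + 65484\right)} = \frac{48405}{306 \cdot 65485} = \frac{48405}{20038410} = 48405 \cdot \frac{1}{20038410} = \frac{461}{190842}$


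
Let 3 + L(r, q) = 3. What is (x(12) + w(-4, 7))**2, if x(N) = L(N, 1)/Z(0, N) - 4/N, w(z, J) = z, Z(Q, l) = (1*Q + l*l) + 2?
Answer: 169/9 ≈ 18.778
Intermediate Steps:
Z(Q, l) = 2 + Q + l**2 (Z(Q, l) = (Q + l**2) + 2 = 2 + Q + l**2)
L(r, q) = 0 (L(r, q) = -3 + 3 = 0)
x(N) = -4/N (x(N) = 0/(2 + 0 + N**2) - 4/N = 0/(2 + N**2) - 4/N = 0 - 4/N = -4/N)
(x(12) + w(-4, 7))**2 = (-4/12 - 4)**2 = (-4*1/12 - 4)**2 = (-1/3 - 4)**2 = (-13/3)**2 = 169/9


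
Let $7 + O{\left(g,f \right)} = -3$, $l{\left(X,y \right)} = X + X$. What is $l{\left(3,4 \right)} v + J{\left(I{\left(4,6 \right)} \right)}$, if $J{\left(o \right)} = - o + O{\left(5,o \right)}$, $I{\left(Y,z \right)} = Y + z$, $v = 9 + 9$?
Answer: $88$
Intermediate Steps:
$l{\left(X,y \right)} = 2 X$
$v = 18$
$O{\left(g,f \right)} = -10$ ($O{\left(g,f \right)} = -7 - 3 = -10$)
$J{\left(o \right)} = -10 - o$ ($J{\left(o \right)} = - o - 10 = -10 - o$)
$l{\left(3,4 \right)} v + J{\left(I{\left(4,6 \right)} \right)} = 2 \cdot 3 \cdot 18 - 20 = 6 \cdot 18 - 20 = 108 - 20 = 88$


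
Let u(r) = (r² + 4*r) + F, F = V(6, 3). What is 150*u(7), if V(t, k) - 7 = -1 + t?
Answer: 13350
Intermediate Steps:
V(t, k) = 6 + t (V(t, k) = 7 + (-1 + t) = 6 + t)
F = 12 (F = 6 + 6 = 12)
u(r) = 12 + r² + 4*r (u(r) = (r² + 4*r) + 12 = 12 + r² + 4*r)
150*u(7) = 150*(12 + 7² + 4*7) = 150*(12 + 49 + 28) = 150*89 = 13350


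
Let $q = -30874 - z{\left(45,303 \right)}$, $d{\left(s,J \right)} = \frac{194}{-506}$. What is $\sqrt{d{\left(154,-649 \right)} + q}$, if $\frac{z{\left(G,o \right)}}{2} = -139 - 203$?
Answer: $\frac{i \sqrt{1932456251}}{253} \approx 173.75 i$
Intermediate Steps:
$z{\left(G,o \right)} = -684$ ($z{\left(G,o \right)} = 2 \left(-139 - 203\right) = 2 \left(-342\right) = -684$)
$d{\left(s,J \right)} = - \frac{97}{253}$ ($d{\left(s,J \right)} = 194 \left(- \frac{1}{506}\right) = - \frac{97}{253}$)
$q = -30190$ ($q = -30874 - -684 = -30874 + 684 = -30190$)
$\sqrt{d{\left(154,-649 \right)} + q} = \sqrt{- \frac{97}{253} - 30190} = \sqrt{- \frac{7638167}{253}} = \frac{i \sqrt{1932456251}}{253}$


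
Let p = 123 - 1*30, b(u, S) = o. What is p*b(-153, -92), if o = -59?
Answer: -5487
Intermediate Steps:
b(u, S) = -59
p = 93 (p = 123 - 30 = 93)
p*b(-153, -92) = 93*(-59) = -5487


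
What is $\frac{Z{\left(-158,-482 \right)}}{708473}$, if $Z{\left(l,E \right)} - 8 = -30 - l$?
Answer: $\frac{136}{708473} \approx 0.00019196$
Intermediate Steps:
$Z{\left(l,E \right)} = -22 - l$ ($Z{\left(l,E \right)} = 8 - \left(30 + l\right) = -22 - l$)
$\frac{Z{\left(-158,-482 \right)}}{708473} = \frac{-22 - -158}{708473} = \left(-22 + 158\right) \frac{1}{708473} = 136 \cdot \frac{1}{708473} = \frac{136}{708473}$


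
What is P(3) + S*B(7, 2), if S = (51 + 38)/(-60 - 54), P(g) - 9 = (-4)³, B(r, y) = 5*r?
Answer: -9385/114 ≈ -82.325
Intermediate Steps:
P(g) = -55 (P(g) = 9 + (-4)³ = 9 - 64 = -55)
S = -89/114 (S = 89/(-114) = 89*(-1/114) = -89/114 ≈ -0.78070)
P(3) + S*B(7, 2) = -55 - 445*7/114 = -55 - 89/114*35 = -55 - 3115/114 = -9385/114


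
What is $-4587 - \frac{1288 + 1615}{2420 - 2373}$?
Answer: $- \frac{218492}{47} \approx -4648.8$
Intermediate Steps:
$-4587 - \frac{1288 + 1615}{2420 - 2373} = -4587 - \frac{2903}{47} = - \frac{218492}{47}$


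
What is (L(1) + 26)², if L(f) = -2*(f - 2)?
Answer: 784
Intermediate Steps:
L(f) = 4 - 2*f (L(f) = -2*(-2 + f) = 4 - 2*f)
(L(1) + 26)² = ((4 - 2*1) + 26)² = ((4 - 2) + 26)² = (2 + 26)² = 28² = 784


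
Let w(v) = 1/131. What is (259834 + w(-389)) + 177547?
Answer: 57296912/131 ≈ 4.3738e+5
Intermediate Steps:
w(v) = 1/131
(259834 + w(-389)) + 177547 = (259834 + 1/131) + 177547 = 34038255/131 + 177547 = 57296912/131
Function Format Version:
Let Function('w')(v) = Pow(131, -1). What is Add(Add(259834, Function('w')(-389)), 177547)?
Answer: Rational(57296912, 131) ≈ 4.3738e+5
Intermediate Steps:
Function('w')(v) = Rational(1, 131)
Add(Add(259834, Function('w')(-389)), 177547) = Add(Add(259834, Rational(1, 131)), 177547) = Add(Rational(34038255, 131), 177547) = Rational(57296912, 131)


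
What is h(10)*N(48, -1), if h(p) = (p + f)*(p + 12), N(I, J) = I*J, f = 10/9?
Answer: -35200/3 ≈ -11733.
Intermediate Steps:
f = 10/9 (f = 10*(1/9) = 10/9 ≈ 1.1111)
h(p) = (12 + p)*(10/9 + p) (h(p) = (p + 10/9)*(p + 12) = (10/9 + p)*(12 + p) = (12 + p)*(10/9 + p))
h(10)*N(48, -1) = (40/3 + 10**2 + (118/9)*10)*(48*(-1)) = (40/3 + 100 + 1180/9)*(-48) = (2200/9)*(-48) = -35200/3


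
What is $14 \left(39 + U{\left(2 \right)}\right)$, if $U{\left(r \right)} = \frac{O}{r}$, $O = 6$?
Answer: $588$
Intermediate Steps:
$U{\left(r \right)} = \frac{6}{r}$
$14 \left(39 + U{\left(2 \right)}\right) = 14 \left(39 + \frac{6}{2}\right) = 14 \left(39 + 6 \cdot \frac{1}{2}\right) = 14 \left(39 + 3\right) = 14 \cdot 42 = 588$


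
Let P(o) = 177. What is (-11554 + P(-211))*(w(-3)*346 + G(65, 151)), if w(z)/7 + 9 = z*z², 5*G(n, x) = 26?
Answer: 4959621118/5 ≈ 9.9192e+8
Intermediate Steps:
G(n, x) = 26/5 (G(n, x) = (⅕)*26 = 26/5)
w(z) = -63 + 7*z³ (w(z) = -63 + 7*(z*z²) = -63 + 7*z³)
(-11554 + P(-211))*(w(-3)*346 + G(65, 151)) = (-11554 + 177)*((-63 + 7*(-3)³)*346 + 26/5) = -11377*((-63 + 7*(-27))*346 + 26/5) = -11377*((-63 - 189)*346 + 26/5) = -11377*(-252*346 + 26/5) = -11377*(-87192 + 26/5) = -11377*(-435934/5) = 4959621118/5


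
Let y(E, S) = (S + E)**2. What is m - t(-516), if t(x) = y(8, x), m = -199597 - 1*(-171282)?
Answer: -286379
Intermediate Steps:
m = -28315 (m = -199597 + 171282 = -28315)
y(E, S) = (E + S)**2
t(x) = (8 + x)**2
m - t(-516) = -28315 - (8 - 516)**2 = -28315 - 1*(-508)**2 = -28315 - 1*258064 = -28315 - 258064 = -286379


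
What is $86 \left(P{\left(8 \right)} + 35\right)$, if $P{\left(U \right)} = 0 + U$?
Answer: $3698$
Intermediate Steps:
$P{\left(U \right)} = U$
$86 \left(P{\left(8 \right)} + 35\right) = 86 \left(8 + 35\right) = 86 \cdot 43 = 3698$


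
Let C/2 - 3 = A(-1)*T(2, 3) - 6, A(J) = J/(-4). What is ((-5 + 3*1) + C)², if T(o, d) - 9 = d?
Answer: 4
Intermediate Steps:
T(o, d) = 9 + d
A(J) = -J/4 (A(J) = J*(-¼) = -J/4)
C = 0 (C = 6 + 2*((-¼*(-1))*(9 + 3) - 6) = 6 + 2*((¼)*12 - 6) = 6 + 2*(3 - 6) = 6 + 2*(-3) = 6 - 6 = 0)
((-5 + 3*1) + C)² = ((-5 + 3*1) + 0)² = ((-5 + 3) + 0)² = (-2 + 0)² = (-2)² = 4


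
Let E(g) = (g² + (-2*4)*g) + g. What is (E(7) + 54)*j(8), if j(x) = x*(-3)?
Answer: -1296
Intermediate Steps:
E(g) = g² - 7*g (E(g) = (g² - 8*g) + g = g² - 7*g)
j(x) = -3*x
(E(7) + 54)*j(8) = (7*(-7 + 7) + 54)*(-3*8) = (7*0 + 54)*(-24) = (0 + 54)*(-24) = 54*(-24) = -1296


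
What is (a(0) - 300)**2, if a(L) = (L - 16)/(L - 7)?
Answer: 4343056/49 ≈ 88634.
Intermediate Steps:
a(L) = (-16 + L)/(-7 + L)
(a(0) - 300)**2 = ((-16 + 0)/(-7 + 0) - 300)**2 = (-16/(-7) - 300)**2 = (-1/7*(-16) - 300)**2 = (16/7 - 300)**2 = (-2084/7)**2 = 4343056/49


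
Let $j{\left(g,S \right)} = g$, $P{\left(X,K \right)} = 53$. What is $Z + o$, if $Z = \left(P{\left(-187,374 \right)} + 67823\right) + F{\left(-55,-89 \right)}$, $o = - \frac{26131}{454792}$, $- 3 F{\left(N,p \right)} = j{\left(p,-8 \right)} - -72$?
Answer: $\frac{92616038447}{1364376} \approx 67882.0$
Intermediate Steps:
$F{\left(N,p \right)} = -24 - \frac{p}{3}$ ($F{\left(N,p \right)} = - \frac{p - -72}{3} = - \frac{p + 72}{3} = - \frac{72 + p}{3} = -24 - \frac{p}{3}$)
$o = - \frac{26131}{454792}$ ($o = \left(-26131\right) \frac{1}{454792} = - \frac{26131}{454792} \approx -0.057457$)
$Z = \frac{203645}{3}$ ($Z = \left(53 + 67823\right) - - \frac{17}{3} = 67876 + \left(-24 + \frac{89}{3}\right) = 67876 + \frac{17}{3} = \frac{203645}{3} \approx 67882.0$)
$Z + o = \frac{203645}{3} - \frac{26131}{454792} = \frac{92616038447}{1364376}$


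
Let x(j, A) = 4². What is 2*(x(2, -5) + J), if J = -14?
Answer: 4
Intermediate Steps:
x(j, A) = 16
2*(x(2, -5) + J) = 2*(16 - 14) = 2*2 = 4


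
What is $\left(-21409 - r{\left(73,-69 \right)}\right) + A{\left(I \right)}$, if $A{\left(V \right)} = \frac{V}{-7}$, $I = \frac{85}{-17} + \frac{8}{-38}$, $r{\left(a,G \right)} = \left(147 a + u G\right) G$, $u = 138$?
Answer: $\frac{8247695}{133} \approx 62013.0$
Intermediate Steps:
$r{\left(a,G \right)} = G \left(138 G + 147 a\right)$ ($r{\left(a,G \right)} = \left(147 a + 138 G\right) G = \left(138 G + 147 a\right) G = G \left(138 G + 147 a\right)$)
$I = - \frac{99}{19}$ ($I = 85 \left(- \frac{1}{17}\right) + 8 \left(- \frac{1}{38}\right) = -5 - \frac{4}{19} = - \frac{99}{19} \approx -5.2105$)
$A{\left(V \right)} = - \frac{V}{7}$ ($A{\left(V \right)} = V \left(- \frac{1}{7}\right) = - \frac{V}{7}$)
$\left(-21409 - r{\left(73,-69 \right)}\right) + A{\left(I \right)} = \left(-21409 - 3 \left(-69\right) \left(46 \left(-69\right) + 49 \cdot 73\right)\right) - - \frac{99}{133} = \left(-21409 - 3 \left(-69\right) \left(-3174 + 3577\right)\right) + \frac{99}{133} = \left(-21409 - 3 \left(-69\right) 403\right) + \frac{99}{133} = \left(-21409 - -83421\right) + \frac{99}{133} = \left(-21409 + 83421\right) + \frac{99}{133} = 62012 + \frac{99}{133} = \frac{8247695}{133}$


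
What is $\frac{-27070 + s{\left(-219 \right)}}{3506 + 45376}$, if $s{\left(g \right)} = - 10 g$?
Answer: $- \frac{12440}{24441} \approx -0.50898$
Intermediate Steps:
$\frac{-27070 + s{\left(-219 \right)}}{3506 + 45376} = \frac{-27070 - -2190}{3506 + 45376} = \frac{-27070 + 2190}{48882} = \left(-24880\right) \frac{1}{48882} = - \frac{12440}{24441}$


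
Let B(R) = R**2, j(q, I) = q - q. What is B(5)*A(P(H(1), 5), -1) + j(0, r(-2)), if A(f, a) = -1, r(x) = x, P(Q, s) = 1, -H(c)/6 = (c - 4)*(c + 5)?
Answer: -25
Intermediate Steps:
H(c) = -6*(-4 + c)*(5 + c) (H(c) = -6*(c - 4)*(c + 5) = -6*(-4 + c)*(5 + c))
j(q, I) = 0
B(5)*A(P(H(1), 5), -1) + j(0, r(-2)) = 5**2*(-1) + 0 = 25*(-1) + 0 = -25 + 0 = -25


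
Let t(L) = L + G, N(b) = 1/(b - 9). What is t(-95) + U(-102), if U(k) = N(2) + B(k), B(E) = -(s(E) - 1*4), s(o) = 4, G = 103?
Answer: 55/7 ≈ 7.8571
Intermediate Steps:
N(b) = 1/(-9 + b)
t(L) = 103 + L (t(L) = L + 103 = 103 + L)
B(E) = 0 (B(E) = -(4 - 1*4) = -(4 - 4) = -1*0 = 0)
U(k) = -⅐ (U(k) = 1/(-9 + 2) + 0 = 1/(-7) + 0 = -⅐ + 0 = -⅐)
t(-95) + U(-102) = (103 - 95) - ⅐ = 8 - ⅐ = 55/7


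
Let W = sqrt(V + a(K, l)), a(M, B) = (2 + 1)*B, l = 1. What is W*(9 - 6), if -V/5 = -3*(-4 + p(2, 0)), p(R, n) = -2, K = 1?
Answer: 3*I*sqrt(87) ≈ 27.982*I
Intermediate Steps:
a(M, B) = 3*B
V = -90 (V = -(-15)*(-4 - 2) = -(-15)*(-6) = -5*18 = -90)
W = I*sqrt(87) (W = sqrt(-90 + 3*1) = sqrt(-90 + 3) = sqrt(-87) = I*sqrt(87) ≈ 9.3274*I)
W*(9 - 6) = (I*sqrt(87))*(9 - 6) = (I*sqrt(87))*3 = 3*I*sqrt(87)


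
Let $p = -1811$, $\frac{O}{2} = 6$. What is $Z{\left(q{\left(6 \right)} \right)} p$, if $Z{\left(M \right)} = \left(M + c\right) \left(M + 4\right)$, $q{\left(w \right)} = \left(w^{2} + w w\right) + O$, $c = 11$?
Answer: $-15139960$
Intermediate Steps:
$O = 12$ ($O = 2 \cdot 6 = 12$)
$q{\left(w \right)} = 12 + 2 w^{2}$ ($q{\left(w \right)} = \left(w^{2} + w w\right) + 12 = \left(w^{2} + w^{2}\right) + 12 = 2 w^{2} + 12 = 12 + 2 w^{2}$)
$Z{\left(M \right)} = \left(4 + M\right) \left(11 + M\right)$ ($Z{\left(M \right)} = \left(M + 11\right) \left(M + 4\right) = \left(11 + M\right) \left(4 + M\right) = \left(4 + M\right) \left(11 + M\right)$)
$Z{\left(q{\left(6 \right)} \right)} p = \left(44 + \left(12 + 2 \cdot 6^{2}\right)^{2} + 15 \left(12 + 2 \cdot 6^{2}\right)\right) \left(-1811\right) = \left(44 + \left(12 + 2 \cdot 36\right)^{2} + 15 \left(12 + 2 \cdot 36\right)\right) \left(-1811\right) = \left(44 + \left(12 + 72\right)^{2} + 15 \left(12 + 72\right)\right) \left(-1811\right) = \left(44 + 84^{2} + 15 \cdot 84\right) \left(-1811\right) = \left(44 + 7056 + 1260\right) \left(-1811\right) = 8360 \left(-1811\right) = -15139960$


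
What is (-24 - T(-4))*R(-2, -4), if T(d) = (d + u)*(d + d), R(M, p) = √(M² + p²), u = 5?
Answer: -32*√5 ≈ -71.554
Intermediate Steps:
T(d) = 2*d*(5 + d) (T(d) = (d + 5)*(d + d) = (5 + d)*(2*d) = 2*d*(5 + d))
(-24 - T(-4))*R(-2, -4) = (-24 - 2*(-4)*(5 - 4))*√((-2)² + (-4)²) = (-24 - 2*(-4))*√(4 + 16) = (-24 - 1*(-8))*√20 = (-24 + 8)*(2*√5) = -32*√5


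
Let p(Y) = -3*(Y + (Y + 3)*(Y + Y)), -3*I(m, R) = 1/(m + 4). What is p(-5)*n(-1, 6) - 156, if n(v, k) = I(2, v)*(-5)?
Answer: -337/2 ≈ -168.50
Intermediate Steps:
I(m, R) = -1/(3*(4 + m)) (I(m, R) = -1/(3*(m + 4)) = -1/(3*(4 + m)))
n(v, k) = 5/18 (n(v, k) = -1/(12 + 3*2)*(-5) = -1/(12 + 6)*(-5) = -1/18*(-5) = 5/18)
p(Y) = -3*Y - 6*Y*(3 + Y) (p(Y) = -3*(Y + (3 + Y)*(2*Y)) = -3*(Y + 2*Y*(3 + Y)) = -3*Y - 6*Y*(3 + Y))
p(-5)*n(-1, 6) - 156 = -3*(-5)*(7 + 2*(-5))*(5/18) - 156 = -3*(-5)*(7 - 10)*(5/18) - 156 = -3*(-5)*(-3)*(5/18) - 156 = -45*5/18 - 156 = -25/2 - 156 = -337/2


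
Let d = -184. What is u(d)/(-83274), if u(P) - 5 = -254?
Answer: 83/27758 ≈ 0.0029901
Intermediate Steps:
u(P) = -249 (u(P) = 5 - 254 = -249)
u(d)/(-83274) = -249/(-83274) = -249*(-1/83274) = 83/27758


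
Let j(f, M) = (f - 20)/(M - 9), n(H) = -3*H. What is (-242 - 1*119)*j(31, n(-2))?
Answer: 3971/3 ≈ 1323.7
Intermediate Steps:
j(f, M) = (-20 + f)/(-9 + M)
(-242 - 1*119)*j(31, n(-2)) = (-242 - 1*119)*((-20 + 31)/(-9 - 3*(-2))) = (-242 - 119)*(11/(-9 + 6)) = -361*11/(-3) = -(-361)*11/3 = -361*(-11/3) = 3971/3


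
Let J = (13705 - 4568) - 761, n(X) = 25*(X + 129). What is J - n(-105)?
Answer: 7776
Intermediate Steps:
n(X) = 3225 + 25*X (n(X) = 25*(129 + X) = 3225 + 25*X)
J = 8376 (J = 9137 - 761 = 8376)
J - n(-105) = 8376 - (3225 + 25*(-105)) = 8376 - (3225 - 2625) = 8376 - 1*600 = 8376 - 600 = 7776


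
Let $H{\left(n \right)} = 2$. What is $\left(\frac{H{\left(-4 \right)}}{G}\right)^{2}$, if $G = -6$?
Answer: $\frac{1}{9} \approx 0.11111$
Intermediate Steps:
$\left(\frac{H{\left(-4 \right)}}{G}\right)^{2} = \left(\frac{2}{-6}\right)^{2} = \left(2 \left(- \frac{1}{6}\right)\right)^{2} = \left(- \frac{1}{3}\right)^{2} = \frac{1}{9}$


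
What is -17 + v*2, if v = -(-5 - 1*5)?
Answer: 3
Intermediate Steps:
v = 10 (v = -(-5 - 5) = -1*(-10) = 10)
-17 + v*2 = -17 + 10*2 = -17 + 20 = 3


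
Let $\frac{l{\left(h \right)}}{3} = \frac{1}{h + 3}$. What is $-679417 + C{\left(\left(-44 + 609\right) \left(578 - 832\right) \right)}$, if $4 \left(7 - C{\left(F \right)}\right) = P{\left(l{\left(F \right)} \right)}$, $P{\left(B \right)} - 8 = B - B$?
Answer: $-679412$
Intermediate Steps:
$l{\left(h \right)} = \frac{3}{3 + h}$ ($l{\left(h \right)} = \frac{3}{h + 3} = \frac{3}{3 + h}$)
$P{\left(B \right)} = 8$ ($P{\left(B \right)} = 8 + \left(B - B\right) = 8 + 0 = 8$)
$C{\left(F \right)} = 5$ ($C{\left(F \right)} = 7 - 2 = 5$)
$-679417 + C{\left(\left(-44 + 609\right) \left(578 - 832\right) \right)} = -679417 + 5 = -679412$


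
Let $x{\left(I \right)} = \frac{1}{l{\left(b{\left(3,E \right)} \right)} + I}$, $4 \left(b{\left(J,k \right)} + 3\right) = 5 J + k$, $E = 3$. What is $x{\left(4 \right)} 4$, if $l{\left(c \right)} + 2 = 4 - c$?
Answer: $\frac{8}{9} \approx 0.88889$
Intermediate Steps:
$b{\left(J,k \right)} = -3 + \frac{k}{4} + \frac{5 J}{4}$ ($b{\left(J,k \right)} = -3 + \frac{5 J + k}{4} = -3 + \frac{k + 5 J}{4} = -3 + \left(\frac{k}{4} + \frac{5 J}{4}\right) = -3 + \frac{k}{4} + \frac{5 J}{4}$)
$l{\left(c \right)} = 2 - c$ ($l{\left(c \right)} = -2 - \left(-4 + c\right) = 2 - c$)
$x{\left(I \right)} = \frac{1}{\frac{1}{2} + I}$ ($x{\left(I \right)} = \frac{1}{\left(2 - \left(-3 + \frac{1}{4} \cdot 3 + \frac{5}{4} \cdot 3\right)\right) + I} = \frac{1}{\left(2 - \left(-3 + \frac{3}{4} + \frac{15}{4}\right)\right) + I} = \frac{1}{\left(2 - \frac{3}{2}\right) + I} = \frac{1}{\frac{1}{2} + I}$)
$x{\left(4 \right)} 4 = \frac{2}{1 + 2 \cdot 4} \cdot 4 = \frac{2}{1 + 8} \cdot 4 = \frac{2}{9} \cdot 4 = \frac{8}{9}$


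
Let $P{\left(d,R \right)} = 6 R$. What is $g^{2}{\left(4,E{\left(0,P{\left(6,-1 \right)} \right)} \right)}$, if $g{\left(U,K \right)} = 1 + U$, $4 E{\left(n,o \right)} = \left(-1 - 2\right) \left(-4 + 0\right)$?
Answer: $25$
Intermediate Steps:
$E{\left(n,o \right)} = 3$ ($E{\left(n,o \right)} = \frac{\left(-1 - 2\right) \left(-4 + 0\right)}{4} = \frac{\left(-3\right) \left(-4\right)}{4} = \frac{1}{4} \cdot 12 = 3$)
$g^{2}{\left(4,E{\left(0,P{\left(6,-1 \right)} \right)} \right)} = \left(1 + 4\right)^{2} = 5^{2} = 25$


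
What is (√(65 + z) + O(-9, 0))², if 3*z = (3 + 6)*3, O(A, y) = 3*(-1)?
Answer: (3 - √74)² ≈ 31.386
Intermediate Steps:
O(A, y) = -3
z = 9 (z = ((3 + 6)*3)/3 = (9*3)/3 = (⅓)*27 = 9)
(√(65 + z) + O(-9, 0))² = (√(65 + 9) - 3)² = (√74 - 3)² = (-3 + √74)²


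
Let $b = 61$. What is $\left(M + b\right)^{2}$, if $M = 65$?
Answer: $15876$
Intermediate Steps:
$\left(M + b\right)^{2} = \left(65 + 61\right)^{2} = 126^{2} = 15876$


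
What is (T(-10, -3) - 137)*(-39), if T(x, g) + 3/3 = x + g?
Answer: 5889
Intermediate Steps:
T(x, g) = -1 + g + x (T(x, g) = -1 + (x + g) = -1 + (g + x) = -1 + g + x)
(T(-10, -3) - 137)*(-39) = ((-1 - 3 - 10) - 137)*(-39) = (-14 - 137)*(-39) = -151*(-39) = 5889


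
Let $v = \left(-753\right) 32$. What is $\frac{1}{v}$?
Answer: $- \frac{1}{24096} \approx -4.1501 \cdot 10^{-5}$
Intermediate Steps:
$v = -24096$
$\frac{1}{v} = \frac{1}{-24096} = - \frac{1}{24096}$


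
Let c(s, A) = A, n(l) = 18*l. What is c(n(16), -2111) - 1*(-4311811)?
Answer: 4309700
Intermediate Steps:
c(n(16), -2111) - 1*(-4311811) = -2111 - 1*(-4311811) = -2111 + 4311811 = 4309700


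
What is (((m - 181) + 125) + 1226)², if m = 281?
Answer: 2105401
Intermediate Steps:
(((m - 181) + 125) + 1226)² = (((281 - 181) + 125) + 1226)² = ((100 + 125) + 1226)² = (225 + 1226)² = 1451² = 2105401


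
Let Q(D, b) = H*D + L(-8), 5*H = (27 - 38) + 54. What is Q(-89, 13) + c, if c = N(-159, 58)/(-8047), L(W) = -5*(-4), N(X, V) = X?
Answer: -29990374/40235 ≈ -745.38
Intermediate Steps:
L(W) = 20
H = 43/5 (H = ((27 - 38) + 54)/5 = (-11 + 54)/5 = (⅕)*43 = 43/5 ≈ 8.6000)
Q(D, b) = 20 + 43*D/5 (Q(D, b) = 43*D/5 + 20 = 20 + 43*D/5)
c = 159/8047 (c = -159/(-8047) = -159*(-1/8047) = 159/8047 ≈ 0.019759)
Q(-89, 13) + c = (20 + (43/5)*(-89)) + 159/8047 = (20 - 3827/5) + 159/8047 = -3727/5 + 159/8047 = -29990374/40235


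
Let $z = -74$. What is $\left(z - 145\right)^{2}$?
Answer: $47961$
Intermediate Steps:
$\left(z - 145\right)^{2} = \left(-74 - 145\right)^{2} = \left(-219\right)^{2} = 47961$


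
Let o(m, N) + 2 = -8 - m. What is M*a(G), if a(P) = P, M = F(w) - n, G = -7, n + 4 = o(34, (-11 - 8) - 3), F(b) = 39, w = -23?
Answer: -609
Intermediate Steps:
o(m, N) = -10 - m (o(m, N) = -2 + (-8 - m) = -10 - m)
n = -48 (n = -4 + (-10 - 1*34) = -4 + (-10 - 34) = -4 - 44 = -48)
M = 87 (M = 39 - 1*(-48) = 39 + 48 = 87)
M*a(G) = 87*(-7) = -609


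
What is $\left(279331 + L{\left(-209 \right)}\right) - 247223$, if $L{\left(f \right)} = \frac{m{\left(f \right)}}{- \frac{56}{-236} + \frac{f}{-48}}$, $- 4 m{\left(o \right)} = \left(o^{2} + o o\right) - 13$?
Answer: $\frac{355657232}{13003} \approx 27352.0$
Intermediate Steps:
$m{\left(o \right)} = \frac{13}{4} - \frac{o^{2}}{2}$ ($m{\left(o \right)} = - \frac{\left(o^{2} + o o\right) - 13}{4} = - \frac{\left(o^{2} + o^{2}\right) - 13}{4} = - \frac{2 o^{2} - 13}{4} = - \frac{-13 + 2 o^{2}}{4} = \frac{13}{4} - \frac{o^{2}}{2}$)
$L{\left(f \right)} = \frac{\frac{13}{4} - \frac{f^{2}}{2}}{\frac{14}{59} - \frac{f}{48}}$ ($L{\left(f \right)} = \frac{\frac{13}{4} - \frac{f^{2}}{2}}{- \frac{56}{-236} + \frac{f}{-48}} = \frac{\frac{13}{4} - \frac{f^{2}}{2}}{\left(-56\right) \left(- \frac{1}{236}\right) + f \left(- \frac{1}{48}\right)} = \frac{\frac{13}{4} - \frac{f^{2}}{2}}{\frac{14}{59} - \frac{f}{48}}$)
$\left(279331 + L{\left(-209 \right)}\right) - 247223 = \left(279331 + \frac{708 \left(-13 + 2 \left(-209\right)^{2}\right)}{-672 + 59 \left(-209\right)}\right) - 247223 = \left(279331 + \frac{708 \left(-13 + 2 \cdot 43681\right)}{-672 - 12331}\right) - 247223 = \left(279331 + \frac{708 \left(-13 + 87362\right)}{-13003}\right) - 247223 = \left(279331 + 708 \left(- \frac{1}{13003}\right) 87349\right) - 247223 = \left(279331 - \frac{61843092}{13003}\right) - 247223 = \frac{3570297901}{13003} - 247223 = \frac{355657232}{13003}$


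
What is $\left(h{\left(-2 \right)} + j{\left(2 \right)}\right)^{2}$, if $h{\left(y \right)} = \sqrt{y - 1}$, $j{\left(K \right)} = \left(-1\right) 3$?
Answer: $\left(3 - i \sqrt{3}\right)^{2} \approx 6.0 - 10.392 i$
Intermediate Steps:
$j{\left(K \right)} = -3$
$h{\left(y \right)} = \sqrt{-1 + y}$
$\left(h{\left(-2 \right)} + j{\left(2 \right)}\right)^{2} = \left(\sqrt{-1 - 2} - 3\right)^{2} = \left(\sqrt{-3} - 3\right)^{2} = \left(i \sqrt{3} - 3\right)^{2} = \left(-3 + i \sqrt{3}\right)^{2}$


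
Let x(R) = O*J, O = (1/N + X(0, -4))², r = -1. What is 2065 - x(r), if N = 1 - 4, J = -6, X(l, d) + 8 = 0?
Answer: 7445/3 ≈ 2481.7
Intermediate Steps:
X(l, d) = -8 (X(l, d) = -8 + 0 = -8)
N = -3
O = 625/9 (O = (1/(-3) - 8)² = (-⅓ - 8)² = (-25/3)² = 625/9 ≈ 69.444)
x(R) = -1250/3 (x(R) = (625/9)*(-6) = -1250/3)
2065 - x(r) = 2065 - 1*(-1250/3) = 2065 + 1250/3 = 7445/3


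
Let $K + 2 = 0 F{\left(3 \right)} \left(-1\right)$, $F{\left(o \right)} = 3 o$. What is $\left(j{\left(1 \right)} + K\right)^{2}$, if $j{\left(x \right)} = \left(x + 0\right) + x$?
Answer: $0$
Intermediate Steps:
$j{\left(x \right)} = 2 x$ ($j{\left(x \right)} = x + x = 2 x$)
$K = -2$ ($K = -2 + 0 \cdot 3 \cdot 3 \left(-1\right) = -2 + 0 \cdot 9 \left(-1\right) = -2 + 0 \left(-1\right) = -2 + 0 = -2$)
$\left(j{\left(1 \right)} + K\right)^{2} = \left(2 \cdot 1 - 2\right)^{2} = \left(2 - 2\right)^{2} = 0^{2} = 0$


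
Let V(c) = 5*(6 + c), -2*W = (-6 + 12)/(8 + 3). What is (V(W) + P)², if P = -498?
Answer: 26656569/121 ≈ 2.2030e+5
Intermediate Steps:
W = -3/11 (W = -(-6 + 12)/(2*(8 + 3)) = -3/11 ≈ -0.27273)
V(c) = 30 + 5*c
(V(W) + P)² = ((30 + 5*(-3/11)) - 498)² = ((30 - 15/11) - 498)² = (315/11 - 498)² = (-5163/11)² = 26656569/121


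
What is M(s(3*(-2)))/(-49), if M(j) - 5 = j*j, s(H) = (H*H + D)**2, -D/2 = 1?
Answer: -1336341/49 ≈ -27272.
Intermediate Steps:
D = -2 (D = -2*1 = -2)
s(H) = (-2 + H**2)**2 (s(H) = (H*H - 2)**2 = (H**2 - 2)**2 = (-2 + H**2)**2)
M(j) = 5 + j**2 (M(j) = 5 + j*j = 5 + j**2)
M(s(3*(-2)))/(-49) = (5 + ((-2 + (3*(-2))**2)**2)**2)/(-49) = (5 + ((-2 + (-6)**2)**2)**2)*(-1/49) = (5 + ((-2 + 36)**2)**2)*(-1/49) = (5 + (34**2)**2)*(-1/49) = (5 + 1156**2)*(-1/49) = (5 + 1336336)*(-1/49) = 1336341*(-1/49) = -1336341/49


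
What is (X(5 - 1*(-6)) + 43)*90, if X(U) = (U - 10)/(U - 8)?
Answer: 3900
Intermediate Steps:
X(U) = (-10 + U)/(-8 + U)
(X(5 - 1*(-6)) + 43)*90 = ((-10 + (5 - 1*(-6)))/(-8 + (5 - 1*(-6))) + 43)*90 = ((-10 + (5 + 6))/(-8 + (5 + 6)) + 43)*90 = ((-10 + 11)/(-8 + 11) + 43)*90 = (1/3 + 43)*90 = (130/3)*90 = 3900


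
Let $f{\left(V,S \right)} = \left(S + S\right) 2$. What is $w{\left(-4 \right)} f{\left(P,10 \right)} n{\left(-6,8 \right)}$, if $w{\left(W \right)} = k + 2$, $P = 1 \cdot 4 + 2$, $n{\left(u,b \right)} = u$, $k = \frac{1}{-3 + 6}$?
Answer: $-560$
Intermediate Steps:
$k = \frac{1}{3} \approx 0.33333$
$P = 6$ ($P = 4 + 2 = 6$)
$w{\left(W \right)} = \frac{7}{3}$ ($w{\left(W \right)} = \frac{1}{3} + 2 = \frac{7}{3}$)
$f{\left(V,S \right)} = 4 S$ ($f{\left(V,S \right)} = 2 S 2 = 4 S$)
$w{\left(-4 \right)} f{\left(P,10 \right)} n{\left(-6,8 \right)} = \frac{7 \cdot 4 \cdot 10}{3} \left(-6\right) = \frac{7}{3} \cdot 40 \left(-6\right) = \frac{280}{3} \left(-6\right) = -560$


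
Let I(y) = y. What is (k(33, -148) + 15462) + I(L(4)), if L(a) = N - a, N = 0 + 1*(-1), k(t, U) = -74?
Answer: 15383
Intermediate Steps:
N = -1 (N = 0 - 1 = -1)
L(a) = -1 - a
(k(33, -148) + 15462) + I(L(4)) = (-74 + 15462) + (-1 - 1*4) = 15388 + (-1 - 4) = 15388 - 5 = 15383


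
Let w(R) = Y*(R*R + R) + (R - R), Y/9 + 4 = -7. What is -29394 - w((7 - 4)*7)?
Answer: 16344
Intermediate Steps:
Y = -99 (Y = -36 + 9*(-7) = -36 - 63 = -99)
w(R) = -99*R - 99*R**2 (w(R) = -99*(R*R + R) + (R - R) = -99*(R**2 + R) + 0 = -99*(R + R**2) + 0 = (-99*R - 99*R**2) + 0 = -99*R - 99*R**2)
-29394 - w((7 - 4)*7) = -29394 - (-99)*(7 - 4)*7*(1 + (7 - 4)*7) = -29394 - (-99)*3*7*(1 + 3*7) = -29394 - (-99)*21*(1 + 21) = -29394 - (-99)*21*22 = -29394 - 1*(-45738) = -29394 + 45738 = 16344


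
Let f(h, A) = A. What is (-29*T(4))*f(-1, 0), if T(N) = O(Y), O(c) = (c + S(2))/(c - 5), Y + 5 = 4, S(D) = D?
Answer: 0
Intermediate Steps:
Y = -1 (Y = -5 + 4 = -1)
O(c) = (2 + c)/(-5 + c) (O(c) = (c + 2)/(c - 5) = (2 + c)/(-5 + c))
T(N) = -1/6 (T(N) = (2 - 1)/(-5 - 1) = 1/(-6) = -1/6*1 = -1/6)
(-29*T(4))*f(-1, 0) = -29*(-1/6)*0 = (29/6)*0 = 0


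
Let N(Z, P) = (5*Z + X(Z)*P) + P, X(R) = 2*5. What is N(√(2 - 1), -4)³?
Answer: -59319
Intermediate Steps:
X(R) = 10
N(Z, P) = 5*Z + 11*P (N(Z, P) = (5*Z + 10*P) + P = 5*Z + 11*P)
N(√(2 - 1), -4)³ = (5*√(2 - 1) + 11*(-4))³ = (5*√1 - 44)³ = (5*1 - 44)³ = (5 - 44)³ = (-39)³ = -59319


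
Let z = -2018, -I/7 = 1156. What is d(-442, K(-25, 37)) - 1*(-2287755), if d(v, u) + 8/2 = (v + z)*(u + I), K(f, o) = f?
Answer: 22255571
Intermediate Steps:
I = -8092 (I = -7*1156 = -8092)
d(v, u) = -4 + (-8092 + u)*(-2018 + v) (d(v, u) = -4 + (v - 2018)*(u - 8092) = -4 + (-2018 + v)*(-8092 + u) = -4 + (-8092 + u)*(-2018 + v))
d(-442, K(-25, 37)) - 1*(-2287755) = (16329652 - 8092*(-442) - 2018*(-25) - 25*(-442)) - 1*(-2287755) = (16329652 + 3576664 + 50450 + 11050) + 2287755 = 19967816 + 2287755 = 22255571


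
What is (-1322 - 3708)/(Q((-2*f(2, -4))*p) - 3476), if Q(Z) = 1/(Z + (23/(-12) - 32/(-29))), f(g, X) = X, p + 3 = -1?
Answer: 28718785/19846396 ≈ 1.4471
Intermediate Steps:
p = -4 (p = -3 - 1 = -4)
Q(Z) = 1/(-283/348 + Z) (Q(Z) = 1/(Z + (23*(-1/12) - 32*(-1/29))) = 1/(Z + (-23/12 + 32/29)) = 1/(Z - 283/348) = 1/(-283/348 + Z))
(-1322 - 3708)/(Q((-2*f(2, -4))*p) - 3476) = (-1322 - 3708)/(348/(-283 + 348*(-2*(-4)*(-4))) - 3476) = -5030/(348/(-283 + 348*(8*(-4))) - 3476) = -5030/(348/(-283 + 348*(-32)) - 3476) = -5030/(348/(-283 - 11136) - 3476) = -5030/(348/(-11419) - 3476) = -5030/(348*(-1/11419) - 3476) = -5030/(-348/11419 - 3476) = -5030/(-39692792/11419) = -5030*(-11419/39692792) = 28718785/19846396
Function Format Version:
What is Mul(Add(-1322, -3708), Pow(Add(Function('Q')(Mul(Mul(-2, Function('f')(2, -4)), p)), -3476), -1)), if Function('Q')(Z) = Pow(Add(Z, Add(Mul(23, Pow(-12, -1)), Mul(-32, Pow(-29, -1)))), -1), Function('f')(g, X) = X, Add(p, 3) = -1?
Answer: Rational(28718785, 19846396) ≈ 1.4471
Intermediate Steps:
p = -4 (p = Add(-3, -1) = -4)
Function('Q')(Z) = Pow(Add(Rational(-283, 348), Z), -1) (Function('Q')(Z) = Pow(Add(Z, Add(Mul(23, Rational(-1, 12)), Mul(-32, Rational(-1, 29)))), -1) = Pow(Add(Z, Add(Rational(-23, 12), Rational(32, 29))), -1) = Pow(Add(Z, Rational(-283, 348)), -1) = Pow(Add(Rational(-283, 348), Z), -1))
Mul(Add(-1322, -3708), Pow(Add(Function('Q')(Mul(Mul(-2, Function('f')(2, -4)), p)), -3476), -1)) = Mul(Add(-1322, -3708), Pow(Add(Mul(348, Pow(Add(-283, Mul(348, Mul(Mul(-2, -4), -4))), -1)), -3476), -1)) = Mul(-5030, Pow(Add(Mul(348, Pow(Add(-283, Mul(348, Mul(8, -4))), -1)), -3476), -1)) = Mul(-5030, Pow(Add(Mul(348, Pow(Add(-283, Mul(348, -32)), -1)), -3476), -1)) = Mul(-5030, Pow(Add(Mul(348, Pow(Add(-283, -11136), -1)), -3476), -1)) = Mul(-5030, Pow(Add(Mul(348, Pow(-11419, -1)), -3476), -1)) = Mul(-5030, Pow(Add(Mul(348, Rational(-1, 11419)), -3476), -1)) = Mul(-5030, Pow(Add(Rational(-348, 11419), -3476), -1)) = Mul(-5030, Pow(Rational(-39692792, 11419), -1)) = Mul(-5030, Rational(-11419, 39692792)) = Rational(28718785, 19846396)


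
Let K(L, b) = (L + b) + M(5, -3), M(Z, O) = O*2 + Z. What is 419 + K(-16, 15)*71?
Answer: 277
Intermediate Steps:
M(Z, O) = Z + 2*O (M(Z, O) = 2*O + Z = Z + 2*O)
K(L, b) = -1 + L + b (K(L, b) = (L + b) + (5 + 2*(-3)) = (L + b) + (5 - 6) = (L + b) - 1 = -1 + L + b)
419 + K(-16, 15)*71 = 419 + (-1 - 16 + 15)*71 = 419 - 2*71 = 419 - 142 = 277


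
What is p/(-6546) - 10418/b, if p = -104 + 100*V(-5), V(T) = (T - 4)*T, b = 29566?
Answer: -49542091/48384759 ≈ -1.0239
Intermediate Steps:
V(T) = T*(-4 + T) (V(T) = (-4 + T)*T = T*(-4 + T))
p = 4396 (p = -104 + 100*(-5*(-4 - 5)) = -104 + 100*(-5*(-9)) = -104 + 100*45 = -104 + 4500 = 4396)
p/(-6546) - 10418/b = 4396/(-6546) - 10418/29566 = 4396*(-1/6546) - 10418*1/29566 = -2198/3273 - 5209/14783 = -49542091/48384759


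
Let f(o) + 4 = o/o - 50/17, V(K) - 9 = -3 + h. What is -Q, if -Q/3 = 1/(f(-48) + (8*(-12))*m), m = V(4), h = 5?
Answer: -51/18053 ≈ -0.0028250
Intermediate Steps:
V(K) = 11 (V(K) = 9 + (-3 + 5) = 9 + 2 = 11)
m = 11
f(o) = -101/17 (f(o) = -4 + (o/o - 50/17) = -4 + (1 - 50*1/17) = -4 + (1 - 50/17) = -4 - 33/17 = -101/17)
Q = 51/18053 (Q = -3/(-101/17 + (8*(-12))*11) = -3/(-101/17 - 96*11) = -3/(-101/17 - 1056) = -3/(-18053/17) = -3*(-17/18053) = 51/18053 ≈ 0.0028250)
-Q = -1*51/18053 = -51/18053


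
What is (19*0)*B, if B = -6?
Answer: 0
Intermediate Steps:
(19*0)*B = (19*0)*(-6) = 0*(-6) = 0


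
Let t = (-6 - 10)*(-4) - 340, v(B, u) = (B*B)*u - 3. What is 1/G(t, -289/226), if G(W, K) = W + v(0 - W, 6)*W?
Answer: -1/126146904 ≈ -7.9273e-9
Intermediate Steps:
v(B, u) = -3 + u*B**2 (v(B, u) = B**2*u - 3 = u*B**2 - 3 = -3 + u*B**2)
t = -276 (t = -16*(-4) - 340 = 64 - 340 = -276)
G(W, K) = W + W*(-3 + 6*W**2) (G(W, K) = W + (-3 + 6*(0 - W)**2)*W = W + (-3 + 6*(-W)**2)*W = W + (-3 + 6*W**2)*W = W + W*(-3 + 6*W**2))
1/G(t, -289/226) = 1/(-2*(-276) + 6*(-276)**3) = 1/(552 + 6*(-21024576)) = 1/(552 - 126147456) = 1/(-126146904) = -1/126146904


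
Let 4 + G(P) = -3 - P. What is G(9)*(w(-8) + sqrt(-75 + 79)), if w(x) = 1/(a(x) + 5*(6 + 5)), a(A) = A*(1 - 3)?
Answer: -2288/71 ≈ -32.225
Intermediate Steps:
a(A) = -2*A (a(A) = A*(-2) = -2*A)
w(x) = 1/(55 - 2*x) (w(x) = 1/(-2*x + 5*(6 + 5)) = 1/(-2*x + 5*11) = 1/(-2*x + 55) = 1/(55 - 2*x))
G(P) = -7 - P (G(P) = -4 + (-3 - P) = -7 - P)
G(9)*(w(-8) + sqrt(-75 + 79)) = (-7 - 1*9)*(-1/(-55 + 2*(-8)) + sqrt(-75 + 79)) = (-7 - 9)*(-1/(-55 - 16) + sqrt(4)) = -16*(-1/(-71) + 2) = -16*(-1*(-1/71) + 2) = -16*(1/71 + 2) = -16*143/71 = -2288/71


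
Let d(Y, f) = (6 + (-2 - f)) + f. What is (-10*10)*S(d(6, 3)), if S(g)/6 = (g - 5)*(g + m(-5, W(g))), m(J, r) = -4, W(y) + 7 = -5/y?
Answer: 0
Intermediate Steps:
d(Y, f) = 4 (d(Y, f) = (4 - f) + f = 4)
W(y) = -7 - 5/y
S(g) = 6*(-5 + g)*(-4 + g) (S(g) = 6*((g - 5)*(g - 4)) = 6*((-5 + g)*(-4 + g)) = 6*(-5 + g)*(-4 + g))
(-10*10)*S(d(6, 3)) = (-10*10)*(120 - 54*4 + 6*4**2) = -100*(120 - 216 + 6*16) = -100*(120 - 216 + 96) = -100*0 = 0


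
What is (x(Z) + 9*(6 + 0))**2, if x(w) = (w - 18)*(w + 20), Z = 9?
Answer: 42849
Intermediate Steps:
x(w) = (-18 + w)*(20 + w)
(x(Z) + 9*(6 + 0))**2 = ((-360 + 9**2 + 2*9) + 9*(6 + 0))**2 = ((-360 + 81 + 18) + 9*6)**2 = (-261 + 54)**2 = (-207)**2 = 42849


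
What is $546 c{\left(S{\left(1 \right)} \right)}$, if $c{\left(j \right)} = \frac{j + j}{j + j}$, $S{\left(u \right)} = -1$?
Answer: $546$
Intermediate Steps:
$c{\left(j \right)} = 1$ ($c{\left(j \right)} = \frac{2 j}{2 j} = 2 j \frac{1}{2 j} = 1$)
$546 c{\left(S{\left(1 \right)} \right)} = 546 \cdot 1 = 546$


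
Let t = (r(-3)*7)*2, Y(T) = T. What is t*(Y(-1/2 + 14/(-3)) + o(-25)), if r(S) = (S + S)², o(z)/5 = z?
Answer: -65604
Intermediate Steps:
o(z) = 5*z
r(S) = 4*S² (r(S) = (2*S)² = 4*S²)
t = 504 (t = ((4*(-3)²)*7)*2 = ((4*9)*7)*2 = (36*7)*2 = 252*2 = 504)
t*(Y(-1/2 + 14/(-3)) + o(-25)) = 504*((-1/2 + 14/(-3)) + 5*(-25)) = 504*((-1*½ + 14*(-⅓)) - 125) = 504*((-½ - 14/3) - 125) = 504*(-31/6 - 125) = 504*(-781/6) = -65604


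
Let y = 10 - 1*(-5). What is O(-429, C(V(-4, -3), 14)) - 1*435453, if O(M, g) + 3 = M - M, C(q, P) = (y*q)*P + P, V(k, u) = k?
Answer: -435456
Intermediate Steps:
y = 15 (y = 10 + 5 = 15)
C(q, P) = P + 15*P*q (C(q, P) = (15*q)*P + P = 15*P*q + P = P + 15*P*q)
O(M, g) = -3 (O(M, g) = -3 + (M - M) = -3 + 0 = -3)
O(-429, C(V(-4, -3), 14)) - 1*435453 = -3 - 1*435453 = -3 - 435453 = -435456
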